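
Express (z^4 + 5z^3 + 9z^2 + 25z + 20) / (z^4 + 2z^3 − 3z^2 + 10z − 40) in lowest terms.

Apply the Euclidean algorithm:
  z^4 + 5z^3 + 9z^2 + 25z + 20 = (z^4 + 2z^3 − 3z^2 + 10z − 40) + (3z^3 + 12z^2 + 15z + 60)
  z^4 + 2z^3 − 3z^2 + 10z − 40 = ((1/3)z − 2/3)(3z^3 + 12z^2 + 15z + 60) + (0)
Last nonzero remainder: 3z^3 + 12z^2 + 15z + 60. Dividing through by 3 gives the monic gcd z^3 + 4z^2 + 5z + 20.
Cancel z^3 + 4z^2 + 5z + 20 from numerator and denominator to get the reduced form.

(z + 1)/(z − 2)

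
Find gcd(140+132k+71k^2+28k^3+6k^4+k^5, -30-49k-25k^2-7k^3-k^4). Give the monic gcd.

10+3k+k^2

By polynomial division,
  k^5+6k^4+28k^3+71k^2+132k+140 = (-k+1)(-k^4-7k^3-25k^2-49k-30) + (10k^3+47k^2+151k+170)
  -k^4-7k^3-25k^2-49k-30 = (-(1/10)k-23/100)(10k^3+47k^2+151k+170) + ((91/100)k^2+(273/100)k+91/10)
  10k^3+47k^2+151k+170 = ((1000/91)k+1700/91)((91/100)k^2+(273/100)k+91/10) + (0)
Last nonzero remainder: (91/100)k^2+(273/100)k+91/10. Dividing through by 91/100 gives the monic gcd k^2+3k+10.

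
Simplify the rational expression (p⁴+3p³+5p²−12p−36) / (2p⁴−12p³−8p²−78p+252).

(p+2)/(2p−14)

By polynomial division,
  p⁴+3p³+5p²−12p−36 = (1/2)(2p⁴−12p³−8p²−78p+252) + (9p³+9p²+27p−162)
  2p⁴−12p³−8p²−78p+252 = ((2/9)p−14/9)(9p³+9p²+27p−162) + (0)
Last nonzero remainder: 9p³+9p²+27p−162. Dividing through by 9 gives the monic gcd p³+p²+3p−18.
Cancel p³+p²+3p−18 from numerator and denominator to get the reduced form.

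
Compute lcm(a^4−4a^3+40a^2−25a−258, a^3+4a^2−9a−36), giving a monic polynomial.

a^6+3a^5+24a^4+207a^3+47a^2−2106a−3096

By polynomial division,
  a^4−4a^3+40a^2−25a−258 = (a−8)(a^3+4a^2−9a−36) + (81a^2−61a−546)
  a^3+4a^2−9a−36 = ((1/81)a+385/6561)(81a^2−61a−546) + ((8662/6561)a−8662/2187)
  81a^2−61a−546 = ((531441/8662)a+597051/4331)((8662/6561)a−8662/2187) + (0)
Last nonzero remainder: (8662/6561)a−8662/2187. Dividing through by 8662/6561 gives the monic gcd a−3.
Then lcm(f, g) = f·g / gcd(f, g); expanding and making the result monic gives the answer.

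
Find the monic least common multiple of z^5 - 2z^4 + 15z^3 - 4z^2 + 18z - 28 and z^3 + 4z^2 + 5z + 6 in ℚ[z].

z^6 + z^5 + 9z^4 + 41z^3 + 6z^2 + 26z - 84

Euclidean algorithm in ℚ[z]:
  z^5 - 2z^4 + 15z^3 - 4z^2 + 18z - 28 = (z^2 - 6z + 34)(z^3 + 4z^2 + 5z + 6) + (-116z^2 - 116z - 232)
  z^3 + 4z^2 + 5z + 6 = (-(1/116)z - 3/116)(-116z^2 - 116z - 232) + (0)
Last nonzero remainder: -116z^2 - 116z - 232. Dividing through by -116 gives the monic gcd z^2 + z + 2.
Then lcm(f, g) = f·g / gcd(f, g); expanding and making the result monic gives the answer.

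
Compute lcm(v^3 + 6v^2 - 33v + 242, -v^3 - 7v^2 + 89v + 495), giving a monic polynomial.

Apply the Euclidean algorithm:
  v^3 + 6v^2 - 33v + 242 = (-1)(-v^3 - 7v^2 + 89v + 495) + (-v^2 + 56v + 737)
  -v^3 - 7v^2 + 89v + 495 = (v + 63)(-v^2 + 56v + 737) + (-4176v - 45936)
  -v^2 + 56v + 737 = ((1/4176)v - 67/4176)(-4176v - 45936) + (0)
Last nonzero remainder: -4176v - 45936. Dividing through by -4176 gives the monic gcd v + 11.
Then lcm(f, g) = f·g / gcd(f, g); expanding and making the result monic gives the answer.

v^5 + 2v^4 - 102v^3 + 104v^2 + 517v - 10890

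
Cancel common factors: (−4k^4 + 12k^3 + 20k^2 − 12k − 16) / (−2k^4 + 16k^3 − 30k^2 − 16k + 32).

Repeated division with remainder:
  −4k^4 + 12k^3 + 20k^2 − 12k − 16 = (2)(−2k^4 + 16k^3 − 30k^2 − 16k + 32) + (−20k^3 + 80k^2 + 20k − 80)
  −2k^4 + 16k^3 − 30k^2 − 16k + 32 = ((1/10)k − 2/5)(−20k^3 + 80k^2 + 20k − 80) + (0)
Last nonzero remainder: −20k^3 + 80k^2 + 20k − 80. Dividing through by −20 gives the monic gcd k^3 − 4k^2 − k + 4.
Cancel k^3 − 4k^2 − k + 4 from numerator and denominator to get the reduced form.

(2k + 2)/(k − 4)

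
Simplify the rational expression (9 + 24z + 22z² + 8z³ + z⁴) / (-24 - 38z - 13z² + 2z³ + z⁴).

Euclidean algorithm in ℚ[z]:
  z⁴ + 8z³ + 22z² + 24z + 9 = (z⁴ + 2z³ - 13z² - 38z - 24) + (6z³ + 35z² + 62z + 33)
  z⁴ + 2z³ - 13z² - 38z - 24 = ((1/6)z - 23/36)(6z³ + 35z² + 62z + 33) + (-(35/36)z² - (35/9)z - 35/12)
  6z³ + 35z² + 62z + 33 = (-(216/35)z - 396/35)(-(35/36)z² - (35/9)z - 35/12) + (0)
Last nonzero remainder: -(35/36)z² - (35/9)z - 35/12. Dividing through by -35/36 gives the monic gcd z² + 4z + 3.
Cancel z² + 4z + 3 from numerator and denominator to get the reduced form.

(3 + 4z + z²)/(-8 - 2z + z²)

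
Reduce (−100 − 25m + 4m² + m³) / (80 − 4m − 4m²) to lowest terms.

By polynomial division,
  m³ + 4m² − 25m − 100 = (−(1/4)m − 3/4)(−4m² − 4m + 80) + (−8m − 40)
  −4m² − 4m + 80 = ((1/2)m − 2)(−8m − 40) + (0)
Last nonzero remainder: −8m − 40. Dividing through by −8 gives the monic gcd m + 5.
Cancel m + 5 from numerator and denominator to get the reduced form.

(20 + m − m²)/(−16 + 4m)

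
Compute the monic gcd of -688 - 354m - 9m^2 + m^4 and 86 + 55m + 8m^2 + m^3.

Repeated division with remainder:
  m^4 - 9m^2 - 354m - 688 = (m - 8)(m^3 + 8m^2 + 55m + 86) + (0)
The last nonzero remainder m^3 + 8m^2 + 55m + 86 is already monic.

86 + 55m + 8m^2 + m^3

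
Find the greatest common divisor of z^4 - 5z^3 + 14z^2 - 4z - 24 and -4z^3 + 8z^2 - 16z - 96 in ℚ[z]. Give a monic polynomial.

z^2 - 4z + 12

Repeated division with remainder:
  z^4 - 5z^3 + 14z^2 - 4z - 24 = (-(1/4)z + 3/4)(-4z^3 + 8z^2 - 16z - 96) + (4z^2 - 16z + 48)
  -4z^3 + 8z^2 - 16z - 96 = (-z - 2)(4z^2 - 16z + 48) + (0)
Last nonzero remainder: 4z^2 - 16z + 48. Dividing through by 4 gives the monic gcd z^2 - 4z + 12.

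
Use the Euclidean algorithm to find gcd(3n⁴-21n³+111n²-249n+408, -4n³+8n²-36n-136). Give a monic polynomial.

n²-4n+17

Repeated division with remainder:
  3n⁴-21n³+111n²-249n+408 = (-(3/4)n+15/4)(-4n³+8n²-36n-136) + (54n²-216n+918)
  -4n³+8n²-36n-136 = (-(2/27)n-4/27)(54n²-216n+918) + (0)
Last nonzero remainder: 54n²-216n+918. Dividing through by 54 gives the monic gcd n²-4n+17.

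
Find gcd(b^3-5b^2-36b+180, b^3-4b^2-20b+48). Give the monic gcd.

b-6

By polynomial division,
  b^3-5b^2-36b+180 = (b^3-4b^2-20b+48) + (-b^2-16b+132)
  b^3-4b^2-20b+48 = (-b+20)(-b^2-16b+132) + (432b-2592)
  -b^2-16b+132 = (-(1/432)b-11/216)(432b-2592) + (0)
Last nonzero remainder: 432b-2592. Dividing through by 432 gives the monic gcd b-6.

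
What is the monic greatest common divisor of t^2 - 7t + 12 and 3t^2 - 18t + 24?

t - 4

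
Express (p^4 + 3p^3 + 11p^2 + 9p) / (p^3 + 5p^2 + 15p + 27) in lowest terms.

By polynomial division,
  p^4 + 3p^3 + 11p^2 + 9p = (p - 2)(p^3 + 5p^2 + 15p + 27) + (6p^2 + 12p + 54)
  p^3 + 5p^2 + 15p + 27 = ((1/6)p + 1/2)(6p^2 + 12p + 54) + (0)
Last nonzero remainder: 6p^2 + 12p + 54. Dividing through by 6 gives the monic gcd p^2 + 2p + 9.
Cancel p^2 + 2p + 9 from numerator and denominator to get the reduced form.

(p^2 + p)/(p + 3)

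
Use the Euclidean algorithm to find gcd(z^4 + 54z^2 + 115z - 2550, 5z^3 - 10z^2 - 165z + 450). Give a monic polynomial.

Repeated division with remainder:
  z^4 + 54z^2 + 115z - 2550 = ((1/5)z + 2/5)(5z^3 - 10z^2 - 165z + 450) + (91z^2 + 91z - 2730)
  5z^3 - 10z^2 - 165z + 450 = ((5/91)z - 15/91)(91z^2 + 91z - 2730) + (0)
Last nonzero remainder: 91z^2 + 91z - 2730. Dividing through by 91 gives the monic gcd z^2 + z - 30.

z^2 + z - 30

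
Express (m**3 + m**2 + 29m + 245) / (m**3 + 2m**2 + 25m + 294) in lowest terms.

Euclidean algorithm in ℚ[m]:
  m**3 + m**2 + 29m + 245 = (m**3 + 2m**2 + 25m + 294) + (−m**2 + 4m − 49)
  m**3 + 2m**2 + 25m + 294 = (−m − 6)(−m**2 + 4m − 49) + (0)
Last nonzero remainder: −m**2 + 4m − 49. Dividing through by −1 gives the monic gcd m**2 − 4m + 49.
Cancel m**2 − 4m + 49 from numerator and denominator to get the reduced form.

(m + 5)/(m + 6)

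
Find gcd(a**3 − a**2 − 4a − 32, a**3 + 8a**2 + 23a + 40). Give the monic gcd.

By polynomial division,
  a**3 − a**2 − 4a − 32 = (a**3 + 8a**2 + 23a + 40) + (−9a**2 − 27a − 72)
  a**3 + 8a**2 + 23a + 40 = (−(1/9)a − 5/9)(−9a**2 − 27a − 72) + (0)
Last nonzero remainder: −9a**2 − 27a − 72. Dividing through by −9 gives the monic gcd a**2 + 3a + 8.

a**2 + 3a + 8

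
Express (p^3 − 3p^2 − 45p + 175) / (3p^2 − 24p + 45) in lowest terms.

Apply the Euclidean algorithm:
  p^3 − 3p^2 − 45p + 175 = ((1/3)p + 5/3)(3p^2 − 24p + 45) + (−20p + 100)
  3p^2 − 24p + 45 = (−(3/20)p + 9/20)(−20p + 100) + (0)
Last nonzero remainder: −20p + 100. Dividing through by −20 gives the monic gcd p − 5.
Cancel p − 5 from numerator and denominator to get the reduced form.

(p^2 + 2p − 35)/(3p − 9)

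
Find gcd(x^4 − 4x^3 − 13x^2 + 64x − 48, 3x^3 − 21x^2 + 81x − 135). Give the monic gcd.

x − 3

Apply the Euclidean algorithm:
  x^4 − 4x^3 − 13x^2 + 64x − 48 = ((1/3)x + 1)(3x^3 − 21x^2 + 81x − 135) + (−19x^2 + 28x + 87)
  3x^3 − 21x^2 + 81x − 135 = (−(3/19)x + 315/361)(−19x^2 + 28x + 87) + ((25380/361)x − 76140/361)
  −19x^2 + 28x + 87 = (−(6859/25380)x − 10469/25380)((25380/361)x − 76140/361) + (0)
Last nonzero remainder: (25380/361)x − 76140/361. Dividing through by 25380/361 gives the monic gcd x − 3.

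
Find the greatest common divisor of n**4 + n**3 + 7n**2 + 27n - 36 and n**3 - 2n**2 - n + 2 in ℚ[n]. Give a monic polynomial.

n - 1

Repeated division with remainder:
  n**4 + n**3 + 7n**2 + 27n - 36 = (n + 3)(n**3 - 2n**2 - n + 2) + (14n**2 + 28n - 42)
  n**3 - 2n**2 - n + 2 = ((1/14)n - 2/7)(14n**2 + 28n - 42) + (10n - 10)
  14n**2 + 28n - 42 = ((7/5)n + 21/5)(10n - 10) + (0)
Last nonzero remainder: 10n - 10. Dividing through by 10 gives the monic gcd n - 1.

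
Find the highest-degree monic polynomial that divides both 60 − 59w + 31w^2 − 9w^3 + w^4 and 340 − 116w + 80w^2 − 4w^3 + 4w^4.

5 − 2w + w^2

Apply the Euclidean algorithm:
  w^4 − 9w^3 + 31w^2 − 59w + 60 = (1/4)(4w^4 − 4w^3 + 80w^2 − 116w + 340) + (−8w^3 + 11w^2 − 30w − 25)
  4w^4 − 4w^3 + 80w^2 − 116w + 340 = (−(1/2)w − 3/16)(−8w^3 + 11w^2 − 30w − 25) + ((1073/16)w^2 − (1073/8)w + 5365/16)
  −8w^3 + 11w^2 − 30w − 25 = (−(128/1073)w − 80/1073)((1073/16)w^2 − (1073/8)w + 5365/16) + (0)
Last nonzero remainder: (1073/16)w^2 − (1073/8)w + 5365/16. Dividing through by 1073/16 gives the monic gcd w^2 − 2w + 5.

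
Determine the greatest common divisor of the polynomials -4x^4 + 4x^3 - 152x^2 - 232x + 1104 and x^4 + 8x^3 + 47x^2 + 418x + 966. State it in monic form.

Repeated division with remainder:
  -4x^4 + 4x^3 - 152x^2 - 232x + 1104 = (-4)(x^4 + 8x^3 + 47x^2 + 418x + 966) + (36x^3 + 36x^2 + 1440x + 4968)
  x^4 + 8x^3 + 47x^2 + 418x + 966 = ((1/36)x + 7/36)(36x^3 + 36x^2 + 1440x + 4968) + (0)
Last nonzero remainder: 36x^3 + 36x^2 + 1440x + 4968. Dividing through by 36 gives the monic gcd x^3 + x^2 + 40x + 138.

x^3 + x^2 + 40x + 138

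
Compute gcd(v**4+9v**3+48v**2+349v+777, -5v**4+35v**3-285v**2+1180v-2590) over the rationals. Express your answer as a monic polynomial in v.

v**2-v+37

Apply the Euclidean algorithm:
  v**4+9v**3+48v**2+349v+777 = (-1/5)(-5v**4+35v**3-285v**2+1180v-2590) + (16v**3-9v**2+585v+259)
  -5v**4+35v**3-285v**2+1180v-2590 = (-(5/16)v+515/256)(16v**3-9v**2+585v+259) + (-(21525/256)v**2+(21525/256)v-796425/256)
  16v**3-9v**2+585v+259 = (-(4096/21525)v-256/3075)(-(21525/256)v**2+(21525/256)v-796425/256) + (0)
Last nonzero remainder: -(21525/256)v**2+(21525/256)v-796425/256. Dividing through by -21525/256 gives the monic gcd v**2-v+37.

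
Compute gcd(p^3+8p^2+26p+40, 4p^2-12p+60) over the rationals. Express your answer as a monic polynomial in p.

By polynomial division,
  p^3+8p^2+26p+40 = ((1/4)p+11/4)(4p^2-12p+60) + (44p-125)
  4p^2-12p+60 = ((1/11)p-7/484)(44p-125) + (28165/484)
  44p-125 = ((21296/28165)p-12100/5633)(28165/484) + (0)
The last nonzero remainder is the constant 28165/484, so the polynomials are coprime and gcd = 1.

1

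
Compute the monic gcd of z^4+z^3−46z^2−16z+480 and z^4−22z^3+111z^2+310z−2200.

z^2−z−20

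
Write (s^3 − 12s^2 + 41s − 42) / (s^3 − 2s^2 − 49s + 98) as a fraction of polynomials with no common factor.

Apply the Euclidean algorithm:
  s^3 − 12s^2 + 41s − 42 = (s^3 − 2s^2 − 49s + 98) + (−10s^2 + 90s − 140)
  s^3 − 2s^2 − 49s + 98 = (−(1/10)s − 7/10)(−10s^2 + 90s − 140) + (0)
Last nonzero remainder: −10s^2 + 90s − 140. Dividing through by −10 gives the monic gcd s^2 − 9s + 14.
Cancel s^2 − 9s + 14 from numerator and denominator to get the reduced form.

(s − 3)/(s + 7)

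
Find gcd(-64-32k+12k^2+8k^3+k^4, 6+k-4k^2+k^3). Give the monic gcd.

-2+k

Euclidean algorithm in ℚ[k]:
  k^4+8k^3+12k^2-32k-64 = (k+12)(k^3-4k^2+k+6) + (59k^2-50k-136)
  k^3-4k^2+k+6 = ((1/59)k-186/3481)(59k^2-50k-136) + ((2205/3481)k-4410/3481)
  59k^2-50k-136 = ((205379/2205)k+236708/2205)((2205/3481)k-4410/3481) + (0)
Last nonzero remainder: (2205/3481)k-4410/3481. Dividing through by 2205/3481 gives the monic gcd k-2.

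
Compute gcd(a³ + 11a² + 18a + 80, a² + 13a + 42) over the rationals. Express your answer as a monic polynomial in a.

1

Euclidean algorithm in ℚ[a]:
  a³ + 11a² + 18a + 80 = (a - 2)(a² + 13a + 42) + (2a + 164)
  a² + 13a + 42 = ((1/2)a - 69/2)(2a + 164) + (5700)
  2a + 164 = ((1/2850)a + 41/1425)(5700) + (0)
The last nonzero remainder is the constant 5700, so the polynomials are coprime and gcd = 1.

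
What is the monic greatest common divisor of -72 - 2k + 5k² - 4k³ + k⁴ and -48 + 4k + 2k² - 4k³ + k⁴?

-8 - 2k + k²

By polynomial division,
  k⁴ - 4k³ + 5k² - 2k - 72 = (k⁴ - 4k³ + 2k² + 4k - 48) + (3k² - 6k - 24)
  k⁴ - 4k³ + 2k² + 4k - 48 = ((1/3)k² - (2/3)k + 2)(3k² - 6k - 24) + (0)
Last nonzero remainder: 3k² - 6k - 24. Dividing through by 3 gives the monic gcd k² - 2k - 8.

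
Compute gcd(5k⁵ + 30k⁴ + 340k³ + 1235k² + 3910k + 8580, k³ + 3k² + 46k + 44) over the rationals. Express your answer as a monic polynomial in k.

By polynomial division,
  5k⁵ + 30k⁴ + 340k³ + 1235k² + 3910k + 8580 = (5k² + 15k + 65)(k³ + 3k² + 46k + 44) + (130k² + 260k + 5720)
  k³ + 3k² + 46k + 44 = ((1/130)k + 1/130)(130k² + 260k + 5720) + (0)
Last nonzero remainder: 130k² + 260k + 5720. Dividing through by 130 gives the monic gcd k² + 2k + 44.

k² + 2k + 44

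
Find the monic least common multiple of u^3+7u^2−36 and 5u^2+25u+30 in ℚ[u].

u^4+9u^3+14u^2−36u−72

By polynomial division,
  u^3+7u^2−36 = ((1/5)u+2/5)(5u^2+25u+30) + (−16u−48)
  5u^2+25u+30 = (−(5/16)u−5/8)(−16u−48) + (0)
Last nonzero remainder: −16u−48. Dividing through by −16 gives the monic gcd u+3.
Then lcm(f, g) = f·g / gcd(f, g); expanding and making the result monic gives the answer.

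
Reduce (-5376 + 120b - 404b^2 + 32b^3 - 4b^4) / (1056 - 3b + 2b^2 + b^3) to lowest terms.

(-56 - 4b - 4b^2)/(11 + b)

Euclidean algorithm in ℚ[b]:
  -4b^4 + 32b^3 - 404b^2 + 120b - 5376 = (-4b + 40)(b^3 + 2b^2 - 3b + 1056) + (-496b^2 + 4464b - 47616)
  b^3 + 2b^2 - 3b + 1056 = (-(1/496)b - 11/496)(-496b^2 + 4464b - 47616) + (0)
Last nonzero remainder: -496b^2 + 4464b - 47616. Dividing through by -496 gives the monic gcd b^2 - 9b + 96.
Cancel b^2 - 9b + 96 from numerator and denominator to get the reduced form.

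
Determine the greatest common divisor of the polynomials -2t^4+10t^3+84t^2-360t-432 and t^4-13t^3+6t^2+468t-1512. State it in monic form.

t^3-6t^2-36t+216

Repeated division with remainder:
  -2t^4+10t^3+84t^2-360t-432 = (-2)(t^4-13t^3+6t^2+468t-1512) + (-16t^3+96t^2+576t-3456)
  t^4-13t^3+6t^2+468t-1512 = (-(1/16)t+7/16)(-16t^3+96t^2+576t-3456) + (0)
Last nonzero remainder: -16t^3+96t^2+576t-3456. Dividing through by -16 gives the monic gcd t^3-6t^2-36t+216.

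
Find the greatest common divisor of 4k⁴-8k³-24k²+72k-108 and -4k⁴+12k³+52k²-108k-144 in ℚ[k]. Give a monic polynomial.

k²-9

Repeated division with remainder:
  4k⁴-8k³-24k²+72k-108 = (-1)(-4k⁴+12k³+52k²-108k-144) + (4k³+28k²-36k-252)
  -4k⁴+12k³+52k²-108k-144 = (-k+10)(4k³+28k²-36k-252) + (-264k²+2376)
  4k³+28k²-36k-252 = (-(1/66)k-7/66)(-264k²+2376) + (0)
Last nonzero remainder: -264k²+2376. Dividing through by -264 gives the monic gcd k²-9.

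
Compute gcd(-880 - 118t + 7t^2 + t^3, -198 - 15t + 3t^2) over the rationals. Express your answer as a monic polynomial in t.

-11 + t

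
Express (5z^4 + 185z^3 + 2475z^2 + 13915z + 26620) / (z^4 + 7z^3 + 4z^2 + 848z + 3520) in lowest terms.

By polynomial division,
  5z^4 + 185z^3 + 2475z^2 + 13915z + 26620 = (5)(z^4 + 7z^3 + 4z^2 + 848z + 3520) + (150z^3 + 2455z^2 + 9675z + 9020)
  z^4 + 7z^3 + 4z^2 + 848z + 3520 = ((1/150)z − 281/4500)(150z^3 + 2455z^2 + 9675z + 9020) + ((83521/900)z^2 + (83521/60)z + 918731/225)
  150z^3 + 2455z^2 + 9675z + 9020 = ((135000/83521)z + 184500/83521)((83521/900)z^2 + (83521/60)z + 918731/225) + (0)
Last nonzero remainder: (83521/900)z^2 + (83521/60)z + 918731/225. Dividing through by 83521/900 gives the monic gcd z^2 + 15z + 44.
Cancel z^2 + 15z + 44 from numerator and denominator to get the reduced form.

(5z^2 + 110z + 605)/(z^2 − 8z + 80)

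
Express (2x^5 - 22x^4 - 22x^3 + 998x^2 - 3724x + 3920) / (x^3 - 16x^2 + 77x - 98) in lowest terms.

Repeated division with remainder:
  2x^5 - 22x^4 - 22x^3 + 998x^2 - 3724x + 3920 = (2x^2 + 10x - 16)(x^3 - 16x^2 + 77x - 98) + (168x^2 - 1512x + 2352)
  x^3 - 16x^2 + 77x - 98 = ((1/168)x - 1/24)(168x^2 - 1512x + 2352) + (0)
Last nonzero remainder: 168x^2 - 1512x + 2352. Dividing through by 168 gives the monic gcd x^2 - 9x + 14.
Cancel x^2 - 9x + 14 from numerator and denominator to get the reduced form.

(2x^3 - 4x^2 - 86x + 280)/(x - 7)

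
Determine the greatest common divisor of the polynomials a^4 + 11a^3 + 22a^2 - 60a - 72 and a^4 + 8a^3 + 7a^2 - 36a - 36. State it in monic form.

a^3 + 5a^2 - 8a - 12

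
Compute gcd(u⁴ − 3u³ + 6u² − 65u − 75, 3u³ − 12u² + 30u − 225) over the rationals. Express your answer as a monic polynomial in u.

Repeated division with remainder:
  u⁴ − 3u³ + 6u² − 65u − 75 = ((1/3)u + 1/3)(3u³ − 12u² + 30u − 225) + (0)
Last nonzero remainder: 3u³ − 12u² + 30u − 225. Dividing through by 3 gives the monic gcd u³ − 4u² + 10u − 75.

u³ − 4u² + 10u − 75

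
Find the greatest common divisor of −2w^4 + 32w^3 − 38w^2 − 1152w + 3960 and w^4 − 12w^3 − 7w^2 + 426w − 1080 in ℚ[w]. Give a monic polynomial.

By polynomial division,
  −2w^4 + 32w^3 − 38w^2 − 1152w + 3960 = (−2)(w^4 − 12w^3 − 7w^2 + 426w − 1080) + (8w^3 − 52w^2 − 300w + 1800)
  w^4 − 12w^3 − 7w^2 + 426w − 1080 = ((1/8)w − 11/16)(8w^3 − 52w^2 − 300w + 1800) + (−(21/4)w^2 − (21/4)w + 315/2)
  8w^3 − 52w^2 − 300w + 1800 = (−(32/21)w + 80/7)(−(21/4)w^2 − (21/4)w + 315/2) + (0)
Last nonzero remainder: −(21/4)w^2 − (21/4)w + 315/2. Dividing through by −21/4 gives the monic gcd w^2 + w − 30.

w^2 + w − 30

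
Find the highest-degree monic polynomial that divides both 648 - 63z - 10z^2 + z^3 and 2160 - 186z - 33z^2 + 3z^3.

Repeated division with remainder:
  z^3 - 10z^2 - 63z + 648 = (1/3)(3z^3 - 33z^2 - 186z + 2160) + (z^2 - z - 72)
  3z^3 - 33z^2 - 186z + 2160 = (3z - 30)(z^2 - z - 72) + (0)
The last nonzero remainder z^2 - z - 72 is already monic.

-72 - z + z^2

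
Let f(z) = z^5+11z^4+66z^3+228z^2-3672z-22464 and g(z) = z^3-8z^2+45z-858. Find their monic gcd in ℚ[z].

z^2+3z+78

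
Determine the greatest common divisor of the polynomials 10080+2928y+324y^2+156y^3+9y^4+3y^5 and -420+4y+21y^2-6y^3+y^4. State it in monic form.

84+16y-y^2+y^3

By polynomial division,
  3y^5+9y^4+156y^3+324y^2+2928y+10080 = (3y+27)(y^4-6y^3+21y^2+4y-420) + (255y^3-255y^2+4080y+21420)
  y^4-6y^3+21y^2+4y-420 = ((1/255)y-1/51)(255y^3-255y^2+4080y+21420) + (0)
Last nonzero remainder: 255y^3-255y^2+4080y+21420. Dividing through by 255 gives the monic gcd y^3-y^2+16y+84.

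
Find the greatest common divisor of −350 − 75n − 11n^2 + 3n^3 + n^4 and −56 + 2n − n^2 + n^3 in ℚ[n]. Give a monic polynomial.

14 + 3n + n^2

Apply the Euclidean algorithm:
  n^4 + 3n^3 − 11n^2 − 75n − 350 = (n + 4)(n^3 − n^2 + 2n − 56) + (−9n^2 − 27n − 126)
  n^3 − n^2 + 2n − 56 = (−(1/9)n + 4/9)(−9n^2 − 27n − 126) + (0)
Last nonzero remainder: −9n^2 − 27n − 126. Dividing through by −9 gives the monic gcd n^2 + 3n + 14.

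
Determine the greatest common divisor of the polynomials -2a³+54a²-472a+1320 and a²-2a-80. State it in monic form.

a-10

Apply the Euclidean algorithm:
  -2a³+54a²-472a+1320 = (-2a+50)(a²-2a-80) + (-532a+5320)
  a²-2a-80 = (-(1/532)a-2/133)(-532a+5320) + (0)
Last nonzero remainder: -532a+5320. Dividing through by -532 gives the monic gcd a-10.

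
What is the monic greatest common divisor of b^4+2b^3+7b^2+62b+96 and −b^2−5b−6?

b^2+5b+6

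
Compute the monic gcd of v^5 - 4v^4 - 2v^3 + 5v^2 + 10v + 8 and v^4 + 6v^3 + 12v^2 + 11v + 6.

By polynomial division,
  v^5 - 4v^4 - 2v^3 + 5v^2 + 10v + 8 = (v - 10)(v^4 + 6v^3 + 12v^2 + 11v + 6) + (46v^3 + 114v^2 + 114v + 68)
  v^4 + 6v^3 + 12v^2 + 11v + 6 = ((1/46)v + 81/1058)(46v^3 + 114v^2 + 114v + 68) + ((420/529)v^2 + (420/529)v + 420/529)
  46v^3 + 114v^2 + 114v + 68 = ((12167/210)v + 8993/105)((420/529)v^2 + (420/529)v + 420/529) + (0)
Last nonzero remainder: (420/529)v^2 + (420/529)v + 420/529. Dividing through by 420/529 gives the monic gcd v^2 + v + 1.

v^2 + v + 1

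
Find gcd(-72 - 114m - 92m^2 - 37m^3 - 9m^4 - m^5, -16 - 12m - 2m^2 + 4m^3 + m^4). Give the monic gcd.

By polynomial division,
  -m^5 - 9m^4 - 37m^3 - 92m^2 - 114m - 72 = (-m - 5)(m^4 + 4m^3 - 2m^2 - 12m - 16) + (-19m^3 - 114m^2 - 190m - 152)
  m^4 + 4m^3 - 2m^2 - 12m - 16 = (-(1/19)m + 2/19)(-19m^3 - 114m^2 - 190m - 152) + (0)
Last nonzero remainder: -19m^3 - 114m^2 - 190m - 152. Dividing through by -19 gives the monic gcd m^3 + 6m^2 + 10m + 8.

8 + 10m + 6m^2 + m^3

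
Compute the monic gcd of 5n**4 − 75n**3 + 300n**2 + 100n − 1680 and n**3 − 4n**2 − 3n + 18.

n + 2

Apply the Euclidean algorithm:
  5n**4 − 75n**3 + 300n**2 + 100n − 1680 = (5n − 55)(n**3 − 4n**2 − 3n + 18) + (95n**2 − 155n − 690)
  n**3 − 4n**2 − 3n + 18 = ((1/95)n − 9/361)(95n**2 − 155n − 690) + ((144/361)n + 288/361)
  95n**2 − 155n − 690 = ((34295/144)n − 41515/48)((144/361)n + 288/361) + (0)
Last nonzero remainder: (144/361)n + 288/361. Dividing through by 144/361 gives the monic gcd n + 2.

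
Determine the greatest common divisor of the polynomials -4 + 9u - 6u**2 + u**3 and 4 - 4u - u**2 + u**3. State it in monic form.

Apply the Euclidean algorithm:
  u**3 - 6u**2 + 9u - 4 = (u**3 - u**2 - 4u + 4) + (-5u**2 + 13u - 8)
  u**3 - u**2 - 4u + 4 = (-(1/5)u - 8/25)(-5u**2 + 13u - 8) + (-(36/25)u + 36/25)
  -5u**2 + 13u - 8 = ((125/36)u - 50/9)(-(36/25)u + 36/25) + (0)
Last nonzero remainder: -(36/25)u + 36/25. Dividing through by -36/25 gives the monic gcd u - 1.

-1 + u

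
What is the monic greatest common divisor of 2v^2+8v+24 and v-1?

Repeated division with remainder:
  2v^2+8v+24 = (2v+10)(v-1) + (34)
  v-1 = ((1/34)v-1/34)(34) + (0)
The last nonzero remainder is the constant 34, so the polynomials are coprime and gcd = 1.

1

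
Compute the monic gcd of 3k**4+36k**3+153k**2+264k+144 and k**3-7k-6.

k+1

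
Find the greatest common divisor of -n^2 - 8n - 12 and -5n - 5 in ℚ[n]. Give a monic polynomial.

Apply the Euclidean algorithm:
  -n^2 - 8n - 12 = ((1/5)n + 7/5)(-5n - 5) + (-5)
  -5n - 5 = (n + 1)(-5) + (0)
The last nonzero remainder is the constant -5, so the polynomials are coprime and gcd = 1.

1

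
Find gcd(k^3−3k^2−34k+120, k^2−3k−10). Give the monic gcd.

k−5

Euclidean algorithm in ℚ[k]:
  k^3−3k^2−34k+120 = (k)(k^2−3k−10) + (−24k+120)
  k^2−3k−10 = (−(1/24)k−1/12)(−24k+120) + (0)
Last nonzero remainder: −24k+120. Dividing through by −24 gives the monic gcd k−5.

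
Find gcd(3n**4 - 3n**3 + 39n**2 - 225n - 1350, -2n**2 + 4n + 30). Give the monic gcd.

Repeated division with remainder:
  3n**4 - 3n**3 + 39n**2 - 225n - 1350 = (-(3/2)n**2 - (3/2)n - 45)(-2n**2 + 4n + 30) + (0)
Last nonzero remainder: -2n**2 + 4n + 30. Dividing through by -2 gives the monic gcd n**2 - 2n - 15.

n**2 - 2n - 15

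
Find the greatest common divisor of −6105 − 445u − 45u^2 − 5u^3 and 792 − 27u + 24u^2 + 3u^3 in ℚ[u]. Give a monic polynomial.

11 + u

Repeated division with remainder:
  −5u^3 − 45u^2 − 445u − 6105 = (−5/3)(3u^3 + 24u^2 − 27u + 792) + (−5u^2 − 490u − 4785)
  3u^3 + 24u^2 − 27u + 792 = (−(3/5)u + 54)(−5u^2 − 490u − 4785) + (23562u + 259182)
  −5u^2 − 490u − 4785 = (−(5/23562)u − 145/7854)(23562u + 259182) + (0)
Last nonzero remainder: 23562u + 259182. Dividing through by 23562 gives the monic gcd u + 11.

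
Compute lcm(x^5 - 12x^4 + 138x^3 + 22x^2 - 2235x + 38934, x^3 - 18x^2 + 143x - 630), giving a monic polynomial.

By polynomial division,
  x^5 - 12x^4 + 138x^3 + 22x^2 - 2235x + 38934 = (x^2 + 6x + 103)(x^3 - 18x^2 + 143x - 630) + (1648x^2 - 13184x + 103824)
  x^3 - 18x^2 + 143x - 630 = ((1/1648)x - 5/824)(1648x^2 - 13184x + 103824) + (0)
Last nonzero remainder: 1648x^2 - 13184x + 103824. Dividing through by 1648 gives the monic gcd x^2 - 8x + 63.
Then lcm(f, g) = f·g / gcd(f, g); expanding and making the result monic gives the answer.

x^6 - 22x^5 + 258x^4 - 1358x^3 - 2455x^2 + 61284x - 389340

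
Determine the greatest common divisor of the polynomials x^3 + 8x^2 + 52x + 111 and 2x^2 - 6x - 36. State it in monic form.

Euclidean algorithm in ℚ[x]:
  x^3 + 8x^2 + 52x + 111 = ((1/2)x + 11/2)(2x^2 - 6x - 36) + (103x + 309)
  2x^2 - 6x - 36 = ((2/103)x - 12/103)(103x + 309) + (0)
Last nonzero remainder: 103x + 309. Dividing through by 103 gives the monic gcd x + 3.

x + 3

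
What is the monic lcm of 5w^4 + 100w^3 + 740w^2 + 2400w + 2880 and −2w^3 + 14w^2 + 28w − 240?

w^6 + 9w^5 − 42w^4 − 548w^3 − 264w^2 + 8064w + 17280

Repeated division with remainder:
  5w^4 + 100w^3 + 740w^2 + 2400w + 2880 = (−(5/2)w − 135/2)(−2w^3 + 14w^2 + 28w − 240) + (1755w^2 + 3690w − 13320)
  −2w^3 + 14w^2 + 28w − 240 = (−(2/1755)w + 142/13689)(1755w^2 + 3690w − 13320) + (−(38720/1521)w − 154880/1521)
  1755w^2 + 3690w − 13320 = (−(533871/7744)w + 506493/3872)(−(38720/1521)w − 154880/1521) + (0)
Last nonzero remainder: −(38720/1521)w − 154880/1521. Dividing through by −38720/1521 gives the monic gcd w + 4.
Then lcm(f, g) = f·g / gcd(f, g); expanding and making the result monic gives the answer.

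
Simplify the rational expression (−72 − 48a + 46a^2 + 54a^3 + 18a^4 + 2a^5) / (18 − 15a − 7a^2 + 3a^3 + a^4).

(8 + 8a + 2a^2)/(−2 + a)

By polynomial division,
  2a^5 + 18a^4 + 54a^3 + 46a^2 − 48a − 72 = (2a + 12)(a^4 + 3a^3 − 7a^2 − 15a + 18) + (32a^3 + 160a^2 + 96a − 288)
  a^4 + 3a^3 − 7a^2 − 15a + 18 = ((1/32)a − 1/16)(32a^3 + 160a^2 + 96a − 288) + (0)
Last nonzero remainder: 32a^3 + 160a^2 + 96a − 288. Dividing through by 32 gives the monic gcd a^3 + 5a^2 + 3a − 9.
Cancel a^3 + 5a^2 + 3a − 9 from numerator and denominator to get the reduced form.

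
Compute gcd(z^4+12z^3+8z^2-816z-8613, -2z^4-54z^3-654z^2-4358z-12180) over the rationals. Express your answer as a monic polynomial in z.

By polynomial division,
  z^4+12z^3+8z^2-816z-8613 = (-1/2)(-2z^4-54z^3-654z^2-4358z-12180) + (-15z^3-319z^2-2995z-14703)
  -2z^4-54z^3-654z^2-4358z-12180 = ((2/15)z+172/225)(-15z^3-319z^2-2995z-14703) + (-(2432/225)z^2-(4864/45)z-70528/75)
  -15z^3-319z^2-2995z-14703 = ((3375/2432)z+38025/2432)(-(2432/225)z^2-(4864/45)z-70528/75) + (0)
Last nonzero remainder: -(2432/225)z^2-(4864/45)z-70528/75. Dividing through by -2432/225 gives the monic gcd z^2+10z+87.

z^2+10z+87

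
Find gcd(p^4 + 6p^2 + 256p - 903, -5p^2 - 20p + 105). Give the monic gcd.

By polynomial division,
  p^4 + 6p^2 + 256p - 903 = (-(1/5)p^2 + (4/5)p - 43/5)(-5p^2 - 20p + 105) + (0)
Last nonzero remainder: -5p^2 - 20p + 105. Dividing through by -5 gives the monic gcd p^2 + 4p - 21.

p^2 + 4p - 21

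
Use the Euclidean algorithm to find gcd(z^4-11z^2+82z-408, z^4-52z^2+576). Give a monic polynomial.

Repeated division with remainder:
  z^4-11z^2+82z-408 = (z^4-52z^2+576) + (41z^2+82z-984)
  z^4-52z^2+576 = ((1/41)z^2-(2/41)z-24/41)(41z^2+82z-984) + (0)
Last nonzero remainder: 41z^2+82z-984. Dividing through by 41 gives the monic gcd z^2+2z-24.

z^2+2z-24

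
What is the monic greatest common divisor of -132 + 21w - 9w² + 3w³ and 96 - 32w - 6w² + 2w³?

Euclidean algorithm in ℚ[w]:
  3w³ - 9w² + 21w - 132 = (3/2)(2w³ - 6w² - 32w + 96) + (69w - 276)
  2w³ - 6w² - 32w + 96 = ((2/69)w² + (2/69)w - 8/23)(69w - 276) + (0)
Last nonzero remainder: 69w - 276. Dividing through by 69 gives the monic gcd w - 4.

-4 + w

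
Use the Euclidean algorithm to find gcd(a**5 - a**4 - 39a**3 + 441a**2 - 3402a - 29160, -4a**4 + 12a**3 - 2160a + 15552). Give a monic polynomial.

Apply the Euclidean algorithm:
  a**5 - a**4 - 39a**3 + 441a**2 - 3402a - 29160 = (-(1/4)a - 1/2)(-4a**4 + 12a**3 - 2160a + 15552) + (-33a**3 - 99a**2 - 594a - 21384)
  -4a**4 + 12a**3 - 2160a + 15552 = ((4/33)a - 8/11)(-33a**3 - 99a**2 - 594a - 21384) + (0)
Last nonzero remainder: -33a**3 - 99a**2 - 594a - 21384. Dividing through by -33 gives the monic gcd a**3 + 3a**2 + 18a + 648.

a**3 + 3a**2 + 18a + 648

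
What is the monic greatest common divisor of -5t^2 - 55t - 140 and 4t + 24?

1

Apply the Euclidean algorithm:
  -5t^2 - 55t - 140 = (-(5/4)t - 25/4)(4t + 24) + (10)
  4t + 24 = ((2/5)t + 12/5)(10) + (0)
The last nonzero remainder is the constant 10, so the polynomials are coprime and gcd = 1.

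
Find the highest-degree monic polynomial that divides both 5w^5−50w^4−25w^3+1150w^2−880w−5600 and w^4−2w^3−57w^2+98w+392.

Apply the Euclidean algorithm:
  5w^5−50w^4−25w^3+1150w^2−880w−5600 = (5w−40)(w^4−2w^3−57w^2+98w+392) + (180w^3−1620w^2+1080w+10080)
  w^4−2w^3−57w^2+98w+392 = ((1/180)w+7/180)(180w^3−1620w^2+1080w+10080) + (0)
Last nonzero remainder: 180w^3−1620w^2+1080w+10080. Dividing through by 180 gives the monic gcd w^3−9w^2+6w+56.

w^3−9w^2+6w+56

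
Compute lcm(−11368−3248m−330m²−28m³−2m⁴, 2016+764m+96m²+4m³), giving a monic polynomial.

Apply the Euclidean algorithm:
  −2m⁴−28m³−330m²−3248m−11368 = (−(1/2)m+5)(4m³+96m²+764m+2016) + (−428m²−6060m−21448)
  4m³+96m²+764m+2016 = (−(1/107)m−1053/11449)(−428m²−6060m−21448) + ((70920/11449)m+496440/11449)
  −428m²−6060m−21448 = (−(1225043/17730)m−4384967/8865)((70920/11449)m+496440/11449) + (0)
Last nonzero remainder: (70920/11449)m+496440/11449. Dividing through by 70920/11449 gives the monic gcd m+7.
Then lcm(f, g) = f·g / gcd(f, g); expanding and making the result monic gives the answer.

409248+213556m+45172m²+5437m³+475m⁴+31m⁵+m⁶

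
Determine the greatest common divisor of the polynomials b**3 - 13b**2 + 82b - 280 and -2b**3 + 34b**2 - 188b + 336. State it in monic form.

b - 7

Repeated division with remainder:
  b**3 - 13b**2 + 82b - 280 = (-1/2)(-2b**3 + 34b**2 - 188b + 336) + (4b**2 - 12b - 112)
  -2b**3 + 34b**2 - 188b + 336 = (-(1/2)b + 7)(4b**2 - 12b - 112) + (-160b + 1120)
  4b**2 - 12b - 112 = (-(1/40)b - 1/10)(-160b + 1120) + (0)
Last nonzero remainder: -160b + 1120. Dividing through by -160 gives the monic gcd b - 7.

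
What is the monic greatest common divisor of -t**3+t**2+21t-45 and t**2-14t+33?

Apply the Euclidean algorithm:
  -t**3+t**2+21t-45 = (-t-13)(t**2-14t+33) + (-128t+384)
  t**2-14t+33 = (-(1/128)t+11/128)(-128t+384) + (0)
Last nonzero remainder: -128t+384. Dividing through by -128 gives the monic gcd t-3.

t-3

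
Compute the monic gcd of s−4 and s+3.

Repeated division with remainder:
  s−4 = (s+3) + (−7)
  s+3 = (−(1/7)s−3/7)(−7) + (0)
The last nonzero remainder is the constant −7, so the polynomials are coprime and gcd = 1.

1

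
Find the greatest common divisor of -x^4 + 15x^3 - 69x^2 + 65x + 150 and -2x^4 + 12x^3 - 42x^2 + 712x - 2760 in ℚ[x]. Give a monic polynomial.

x^2 - 11x + 30

Repeated division with remainder:
  -x^4 + 15x^3 - 69x^2 + 65x + 150 = (1/2)(-2x^4 + 12x^3 - 42x^2 + 712x - 2760) + (9x^3 - 48x^2 - 291x + 1530)
  -2x^4 + 12x^3 - 42x^2 + 712x - 2760 = (-(2/9)x + 4/27)(9x^3 - 48x^2 - 291x + 1530) + (-(896/9)x^2 + (9856/9)x - 8960/3)
  9x^3 - 48x^2 - 291x + 1530 = (-(81/896)x - 459/896)(-(896/9)x^2 + (9856/9)x - 8960/3) + (0)
Last nonzero remainder: -(896/9)x^2 + (9856/9)x - 8960/3. Dividing through by -896/9 gives the monic gcd x^2 - 11x + 30.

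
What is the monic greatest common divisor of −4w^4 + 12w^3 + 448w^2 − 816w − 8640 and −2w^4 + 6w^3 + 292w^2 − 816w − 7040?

w^2 − 6w − 40

Apply the Euclidean algorithm:
  −4w^4 + 12w^3 + 448w^2 − 816w − 8640 = (2)(−2w^4 + 6w^3 + 292w^2 − 816w − 7040) + (−136w^2 + 816w + 5440)
  −2w^4 + 6w^3 + 292w^2 − 816w − 7040 = ((1/68)w^2 + (3/68)w − 22/17)(−136w^2 + 816w + 5440) + (0)
Last nonzero remainder: −136w^2 + 816w + 5440. Dividing through by −136 gives the monic gcd w^2 − 6w − 40.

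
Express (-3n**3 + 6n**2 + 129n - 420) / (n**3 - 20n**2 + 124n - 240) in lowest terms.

(-3n**2 - 6n + 105)/(n**2 - 16n + 60)

Repeated division with remainder:
  -3n**3 + 6n**2 + 129n - 420 = (-3)(n**3 - 20n**2 + 124n - 240) + (-54n**2 + 501n - 1140)
  n**3 - 20n**2 + 124n - 240 = (-(1/54)n + 193/972)(-54n**2 + 501n - 1140) + ((1105/324)n - 1105/81)
  -54n**2 + 501n - 1140 = (-(17496/1105)n + 18468/221)((1105/324)n - 1105/81) + (0)
Last nonzero remainder: (1105/324)n - 1105/81. Dividing through by 1105/324 gives the monic gcd n - 4.
Cancel n - 4 from numerator and denominator to get the reduced form.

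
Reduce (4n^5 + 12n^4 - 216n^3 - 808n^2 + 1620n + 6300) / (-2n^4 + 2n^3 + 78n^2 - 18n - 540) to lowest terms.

(-2n^2 + 4n + 70)/(n - 6)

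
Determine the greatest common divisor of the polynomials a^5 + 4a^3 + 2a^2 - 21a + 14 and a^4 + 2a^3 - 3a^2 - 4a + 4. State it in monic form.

Apply the Euclidean algorithm:
  a^5 + 4a^3 + 2a^2 - 21a + 14 = (a - 2)(a^4 + 2a^3 - 3a^2 - 4a + 4) + (11a^3 - 33a + 22)
  a^4 + 2a^3 - 3a^2 - 4a + 4 = ((1/11)a + 2/11)(11a^3 - 33a + 22) + (0)
Last nonzero remainder: 11a^3 - 33a + 22. Dividing through by 11 gives the monic gcd a^3 - 3a + 2.

a^3 - 3a + 2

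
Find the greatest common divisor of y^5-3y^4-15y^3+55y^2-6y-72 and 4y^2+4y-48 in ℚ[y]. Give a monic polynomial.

By polynomial division,
  y^5-3y^4-15y^3+55y^2-6y-72 = ((1/4)y^3-y^2+(1/4)y+3/2)(4y^2+4y-48) + (0)
Last nonzero remainder: 4y^2+4y-48. Dividing through by 4 gives the monic gcd y^2+y-12.

y^2+y-12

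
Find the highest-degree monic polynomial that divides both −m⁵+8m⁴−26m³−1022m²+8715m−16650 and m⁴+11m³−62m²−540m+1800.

Euclidean algorithm in ℚ[m]:
  −m⁵+8m⁴−26m³−1022m²+8715m−16650 = (−m+19)(m⁴+11m³−62m²−540m+1800) + (−297m³−384m²+20775m−50850)
  m⁴+11m³−62m²−540m+1800 = (−(1/297)m−961/29403)(−297m³−384m²+20775m−50850) + (−(45095/9801)m²−(315665/9801)m+450950/3267)
  −297m³−384m²+20775m−50850 = ((2910897/45095)m−3322539/9019)(−(45095/9801)m²−(315665/9801)m+450950/3267) + (0)
Last nonzero remainder: −(45095/9801)m²−(315665/9801)m+450950/3267. Dividing through by −45095/9801 gives the monic gcd m²+7m−30.

m²+7m−30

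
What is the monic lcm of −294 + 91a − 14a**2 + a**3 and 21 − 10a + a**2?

Euclidean algorithm in ℚ[a]:
  a**3 − 14a**2 + 91a − 294 = (a − 4)(a**2 − 10a + 21) + (30a − 210)
  a**2 − 10a + 21 = ((1/30)a − 1/10)(30a − 210) + (0)
Last nonzero remainder: 30a − 210. Dividing through by 30 gives the monic gcd a − 7.
Then lcm(f, g) = f·g / gcd(f, g); expanding and making the result monic gives the answer.

882 − 567a + 133a**2 − 17a**3 + a**4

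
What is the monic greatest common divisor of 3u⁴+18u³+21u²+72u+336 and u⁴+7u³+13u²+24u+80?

u²+8u+16

Apply the Euclidean algorithm:
  3u⁴+18u³+21u²+72u+336 = (3)(u⁴+7u³+13u²+24u+80) + (-3u³-18u²+96)
  u⁴+7u³+13u²+24u+80 = (-(1/3)u-1/3)(-3u³-18u²+96) + (7u²+56u+112)
  -3u³-18u²+96 = (-(3/7)u+6/7)(7u²+56u+112) + (0)
Last nonzero remainder: 7u²+56u+112. Dividing through by 7 gives the monic gcd u²+8u+16.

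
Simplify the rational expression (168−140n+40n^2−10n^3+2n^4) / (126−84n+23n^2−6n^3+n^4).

(−4+2n)/(−3+n)

Euclidean algorithm in ℚ[n]:
  2n^4−10n^3+40n^2−140n+168 = (2)(n^4−6n^3+23n^2−84n+126) + (2n^3−6n^2+28n−84)
  n^4−6n^3+23n^2−84n+126 = ((1/2)n−3/2)(2n^3−6n^2+28n−84) + (0)
Last nonzero remainder: 2n^3−6n^2+28n−84. Dividing through by 2 gives the monic gcd n^3−3n^2+14n−42.
Cancel n^3−3n^2+14n−42 from numerator and denominator to get the reduced form.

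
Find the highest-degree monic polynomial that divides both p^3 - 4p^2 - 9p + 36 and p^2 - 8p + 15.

By polynomial division,
  p^3 - 4p^2 - 9p + 36 = (p + 4)(p^2 - 8p + 15) + (8p - 24)
  p^2 - 8p + 15 = ((1/8)p - 5/8)(8p - 24) + (0)
Last nonzero remainder: 8p - 24. Dividing through by 8 gives the monic gcd p - 3.

p - 3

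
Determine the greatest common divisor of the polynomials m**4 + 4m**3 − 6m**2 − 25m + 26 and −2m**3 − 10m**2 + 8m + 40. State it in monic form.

m − 2

Apply the Euclidean algorithm:
  m**4 + 4m**3 − 6m**2 − 25m + 26 = (−(1/2)m + 1/2)(−2m**3 − 10m**2 + 8m + 40) + (3m**2 − 9m + 6)
  −2m**3 − 10m**2 + 8m + 40 = (−(2/3)m − 16/3)(3m**2 − 9m + 6) + (−36m + 72)
  3m**2 − 9m + 6 = (−(1/12)m + 1/12)(−36m + 72) + (0)
Last nonzero remainder: −36m + 72. Dividing through by −36 gives the monic gcd m − 2.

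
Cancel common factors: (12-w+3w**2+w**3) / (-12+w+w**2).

(3-w+w**2)/(-3+w)

Euclidean algorithm in ℚ[w]:
  w**3+3w**2-w+12 = (w+2)(w**2+w-12) + (9w+36)
  w**2+w-12 = ((1/9)w-1/3)(9w+36) + (0)
Last nonzero remainder: 9w+36. Dividing through by 9 gives the monic gcd w+4.
Cancel w+4 from numerator and denominator to get the reduced form.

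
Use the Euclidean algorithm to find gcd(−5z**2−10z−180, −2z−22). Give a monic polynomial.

1

By polynomial division,
  −5z**2−10z−180 = ((5/2)z−45/2)(−2z−22) + (−675)
  −2z−22 = ((2/675)z+22/675)(−675) + (0)
The last nonzero remainder is the constant −675, so the polynomials are coprime and gcd = 1.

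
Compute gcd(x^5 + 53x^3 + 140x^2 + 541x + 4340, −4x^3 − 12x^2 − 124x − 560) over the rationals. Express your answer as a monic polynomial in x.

By polynomial division,
  x^5 + 53x^3 + 140x^2 + 541x + 4340 = (−(1/4)x^2 + (3/4)x − 31/4)(−4x^3 − 12x^2 − 124x − 560) + (0)
Last nonzero remainder: −4x^3 − 12x^2 − 124x − 560. Dividing through by −4 gives the monic gcd x^3 + 3x^2 + 31x + 140.

x^3 + 3x^2 + 31x + 140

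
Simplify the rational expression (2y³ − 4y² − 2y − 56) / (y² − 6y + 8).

Euclidean algorithm in ℚ[y]:
  2y³ − 4y² − 2y − 56 = (2y + 8)(y² − 6y + 8) + (30y − 120)
  y² − 6y + 8 = ((1/30)y − 1/15)(30y − 120) + (0)
Last nonzero remainder: 30y − 120. Dividing through by 30 gives the monic gcd y − 4.
Cancel y − 4 from numerator and denominator to get the reduced form.

(2y² + 4y + 14)/(y − 2)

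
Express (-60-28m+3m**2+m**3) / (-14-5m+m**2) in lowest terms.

(-30+m+m**2)/(-7+m)

Euclidean algorithm in ℚ[m]:
  m**3+3m**2-28m-60 = (m+8)(m**2-5m-14) + (26m+52)
  m**2-5m-14 = ((1/26)m-7/26)(26m+52) + (0)
Last nonzero remainder: 26m+52. Dividing through by 26 gives the monic gcd m+2.
Cancel m+2 from numerator and denominator to get the reduced form.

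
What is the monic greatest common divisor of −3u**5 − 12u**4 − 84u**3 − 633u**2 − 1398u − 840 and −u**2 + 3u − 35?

u**2 − 3u + 35

Apply the Euclidean algorithm:
  −3u**5 − 12u**4 − 84u**3 − 633u**2 − 1398u − 840 = (3u**3 + 21u**2 + 42u + 24)(−u**2 + 3u − 35) + (0)
Last nonzero remainder: −u**2 + 3u − 35. Dividing through by −1 gives the monic gcd u**2 − 3u + 35.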